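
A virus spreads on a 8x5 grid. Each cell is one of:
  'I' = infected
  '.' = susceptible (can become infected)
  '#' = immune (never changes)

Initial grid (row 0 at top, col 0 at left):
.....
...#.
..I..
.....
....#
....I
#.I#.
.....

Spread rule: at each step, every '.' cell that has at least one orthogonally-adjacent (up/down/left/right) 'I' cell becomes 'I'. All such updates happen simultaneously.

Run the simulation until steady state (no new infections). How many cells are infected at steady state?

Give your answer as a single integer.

Answer: 36

Derivation:
Step 0 (initial): 3 infected
Step 1: +9 new -> 12 infected
Step 2: +12 new -> 24 infected
Step 3: +9 new -> 33 infected
Step 4: +3 new -> 36 infected
Step 5: +0 new -> 36 infected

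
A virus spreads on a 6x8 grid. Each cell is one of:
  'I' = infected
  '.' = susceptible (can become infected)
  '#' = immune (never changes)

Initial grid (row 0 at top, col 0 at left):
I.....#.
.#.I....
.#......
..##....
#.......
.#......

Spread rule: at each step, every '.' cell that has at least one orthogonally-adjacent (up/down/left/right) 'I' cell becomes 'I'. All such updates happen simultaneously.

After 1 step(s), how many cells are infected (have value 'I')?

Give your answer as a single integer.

Answer: 8

Derivation:
Step 0 (initial): 2 infected
Step 1: +6 new -> 8 infected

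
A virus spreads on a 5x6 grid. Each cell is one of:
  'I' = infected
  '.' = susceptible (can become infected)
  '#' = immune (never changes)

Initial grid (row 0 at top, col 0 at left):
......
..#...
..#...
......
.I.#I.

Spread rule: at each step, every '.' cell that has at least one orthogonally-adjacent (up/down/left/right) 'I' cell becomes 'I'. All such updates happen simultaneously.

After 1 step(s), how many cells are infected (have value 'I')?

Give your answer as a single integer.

Answer: 7

Derivation:
Step 0 (initial): 2 infected
Step 1: +5 new -> 7 infected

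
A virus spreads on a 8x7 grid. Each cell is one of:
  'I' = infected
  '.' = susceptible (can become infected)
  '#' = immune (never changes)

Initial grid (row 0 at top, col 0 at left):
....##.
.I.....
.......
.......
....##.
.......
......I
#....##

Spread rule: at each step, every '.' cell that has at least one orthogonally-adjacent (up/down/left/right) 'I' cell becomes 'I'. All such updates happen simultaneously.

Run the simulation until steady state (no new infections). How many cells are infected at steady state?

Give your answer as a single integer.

Step 0 (initial): 2 infected
Step 1: +6 new -> 8 infected
Step 2: +9 new -> 17 infected
Step 3: +10 new -> 27 infected
Step 4: +11 new -> 38 infected
Step 5: +8 new -> 46 infected
Step 6: +3 new -> 49 infected
Step 7: +0 new -> 49 infected

Answer: 49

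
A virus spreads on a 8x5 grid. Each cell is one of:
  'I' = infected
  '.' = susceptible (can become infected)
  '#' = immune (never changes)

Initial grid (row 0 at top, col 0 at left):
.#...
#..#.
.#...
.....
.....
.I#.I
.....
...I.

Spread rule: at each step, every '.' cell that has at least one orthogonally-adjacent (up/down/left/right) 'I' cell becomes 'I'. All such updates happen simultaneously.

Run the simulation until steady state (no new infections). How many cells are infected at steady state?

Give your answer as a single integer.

Step 0 (initial): 3 infected
Step 1: +9 new -> 12 infected
Step 2: +8 new -> 20 infected
Step 3: +5 new -> 25 infected
Step 4: +4 new -> 29 infected
Step 5: +2 new -> 31 infected
Step 6: +3 new -> 34 infected
Step 7: +0 new -> 34 infected

Answer: 34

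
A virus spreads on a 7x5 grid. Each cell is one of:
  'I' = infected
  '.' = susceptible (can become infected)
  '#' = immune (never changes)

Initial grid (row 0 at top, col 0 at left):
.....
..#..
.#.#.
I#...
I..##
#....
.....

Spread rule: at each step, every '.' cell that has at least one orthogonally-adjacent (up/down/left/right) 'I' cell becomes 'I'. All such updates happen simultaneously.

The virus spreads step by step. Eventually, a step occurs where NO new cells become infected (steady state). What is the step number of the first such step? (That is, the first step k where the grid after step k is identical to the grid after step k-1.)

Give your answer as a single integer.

Answer: 8

Derivation:
Step 0 (initial): 2 infected
Step 1: +2 new -> 4 infected
Step 2: +3 new -> 7 infected
Step 3: +5 new -> 12 infected
Step 4: +6 new -> 18 infected
Step 5: +4 new -> 22 infected
Step 6: +3 new -> 25 infected
Step 7: +3 new -> 28 infected
Step 8: +0 new -> 28 infected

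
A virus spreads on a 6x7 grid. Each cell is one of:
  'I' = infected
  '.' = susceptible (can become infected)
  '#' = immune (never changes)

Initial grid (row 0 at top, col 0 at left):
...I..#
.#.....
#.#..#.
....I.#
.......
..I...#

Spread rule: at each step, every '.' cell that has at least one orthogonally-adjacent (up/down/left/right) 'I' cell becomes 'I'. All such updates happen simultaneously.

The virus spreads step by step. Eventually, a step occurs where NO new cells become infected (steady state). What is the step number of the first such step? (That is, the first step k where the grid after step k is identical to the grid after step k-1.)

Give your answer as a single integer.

Step 0 (initial): 3 infected
Step 1: +10 new -> 13 infected
Step 2: +11 new -> 24 infected
Step 3: +6 new -> 30 infected
Step 4: +4 new -> 34 infected
Step 5: +1 new -> 35 infected
Step 6: +0 new -> 35 infected

Answer: 6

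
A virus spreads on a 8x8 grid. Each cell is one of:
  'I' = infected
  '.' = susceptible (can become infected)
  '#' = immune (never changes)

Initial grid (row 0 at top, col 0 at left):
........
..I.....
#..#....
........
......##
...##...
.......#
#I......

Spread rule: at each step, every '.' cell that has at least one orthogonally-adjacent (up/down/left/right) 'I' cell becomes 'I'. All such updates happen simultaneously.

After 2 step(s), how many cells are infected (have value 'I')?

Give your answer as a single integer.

Answer: 18

Derivation:
Step 0 (initial): 2 infected
Step 1: +6 new -> 8 infected
Step 2: +10 new -> 18 infected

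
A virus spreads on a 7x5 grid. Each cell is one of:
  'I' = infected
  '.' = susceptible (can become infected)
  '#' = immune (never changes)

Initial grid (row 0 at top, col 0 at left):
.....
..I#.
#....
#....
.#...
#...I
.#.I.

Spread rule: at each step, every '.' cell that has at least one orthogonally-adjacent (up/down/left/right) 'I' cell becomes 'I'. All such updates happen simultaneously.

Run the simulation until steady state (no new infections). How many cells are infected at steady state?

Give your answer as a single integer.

Step 0 (initial): 3 infected
Step 1: +7 new -> 10 infected
Step 2: +9 new -> 19 infected
Step 3: +7 new -> 26 infected
Step 4: +1 new -> 27 infected
Step 5: +0 new -> 27 infected

Answer: 27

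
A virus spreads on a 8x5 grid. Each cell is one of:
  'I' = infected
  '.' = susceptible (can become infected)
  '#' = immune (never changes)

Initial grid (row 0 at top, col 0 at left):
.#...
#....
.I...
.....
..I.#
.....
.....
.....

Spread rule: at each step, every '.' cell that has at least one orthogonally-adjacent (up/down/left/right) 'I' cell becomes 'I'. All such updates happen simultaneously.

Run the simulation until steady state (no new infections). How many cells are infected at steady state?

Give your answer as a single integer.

Step 0 (initial): 2 infected
Step 1: +8 new -> 10 infected
Step 2: +8 new -> 18 infected
Step 3: +9 new -> 27 infected
Step 4: +6 new -> 33 infected
Step 5: +3 new -> 36 infected
Step 6: +0 new -> 36 infected

Answer: 36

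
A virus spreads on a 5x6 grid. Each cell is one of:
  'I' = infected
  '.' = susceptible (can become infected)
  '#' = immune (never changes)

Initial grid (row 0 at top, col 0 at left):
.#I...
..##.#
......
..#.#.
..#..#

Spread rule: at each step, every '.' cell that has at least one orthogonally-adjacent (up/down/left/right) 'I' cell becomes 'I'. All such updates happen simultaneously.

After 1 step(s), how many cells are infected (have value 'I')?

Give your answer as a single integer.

Answer: 2

Derivation:
Step 0 (initial): 1 infected
Step 1: +1 new -> 2 infected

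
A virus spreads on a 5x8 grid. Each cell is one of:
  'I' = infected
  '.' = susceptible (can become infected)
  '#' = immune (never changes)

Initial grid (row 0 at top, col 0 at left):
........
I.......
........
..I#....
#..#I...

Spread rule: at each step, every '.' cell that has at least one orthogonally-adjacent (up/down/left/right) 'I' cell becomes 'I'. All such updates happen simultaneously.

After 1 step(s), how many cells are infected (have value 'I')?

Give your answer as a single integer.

Step 0 (initial): 3 infected
Step 1: +8 new -> 11 infected

Answer: 11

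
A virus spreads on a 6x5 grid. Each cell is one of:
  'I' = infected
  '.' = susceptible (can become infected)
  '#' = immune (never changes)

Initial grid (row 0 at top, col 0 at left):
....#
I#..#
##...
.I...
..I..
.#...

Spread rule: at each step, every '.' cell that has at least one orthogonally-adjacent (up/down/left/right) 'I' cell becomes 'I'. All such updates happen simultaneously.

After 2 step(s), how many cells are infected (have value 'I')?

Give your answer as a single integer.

Answer: 15

Derivation:
Step 0 (initial): 3 infected
Step 1: +6 new -> 9 infected
Step 2: +6 new -> 15 infected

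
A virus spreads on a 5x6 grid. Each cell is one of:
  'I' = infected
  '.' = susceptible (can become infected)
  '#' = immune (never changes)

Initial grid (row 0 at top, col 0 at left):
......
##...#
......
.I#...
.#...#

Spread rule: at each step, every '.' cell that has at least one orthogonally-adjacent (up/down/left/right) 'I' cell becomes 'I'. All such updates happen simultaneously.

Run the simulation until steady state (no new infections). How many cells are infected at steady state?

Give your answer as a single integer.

Step 0 (initial): 1 infected
Step 1: +2 new -> 3 infected
Step 2: +3 new -> 6 infected
Step 3: +2 new -> 8 infected
Step 4: +4 new -> 12 infected
Step 5: +6 new -> 18 infected
Step 6: +5 new -> 23 infected
Step 7: +1 new -> 24 infected
Step 8: +0 new -> 24 infected

Answer: 24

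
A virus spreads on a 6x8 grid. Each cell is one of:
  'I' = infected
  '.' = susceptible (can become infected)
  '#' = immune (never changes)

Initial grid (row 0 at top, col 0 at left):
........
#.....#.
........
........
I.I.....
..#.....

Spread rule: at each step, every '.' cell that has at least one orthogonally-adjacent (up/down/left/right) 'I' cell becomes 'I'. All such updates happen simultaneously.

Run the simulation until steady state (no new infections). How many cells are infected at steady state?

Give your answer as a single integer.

Step 0 (initial): 2 infected
Step 1: +5 new -> 7 infected
Step 2: +7 new -> 14 infected
Step 3: +6 new -> 20 infected
Step 4: +7 new -> 27 infected
Step 5: +7 new -> 34 infected
Step 6: +6 new -> 40 infected
Step 7: +2 new -> 42 infected
Step 8: +2 new -> 44 infected
Step 9: +1 new -> 45 infected
Step 10: +0 new -> 45 infected

Answer: 45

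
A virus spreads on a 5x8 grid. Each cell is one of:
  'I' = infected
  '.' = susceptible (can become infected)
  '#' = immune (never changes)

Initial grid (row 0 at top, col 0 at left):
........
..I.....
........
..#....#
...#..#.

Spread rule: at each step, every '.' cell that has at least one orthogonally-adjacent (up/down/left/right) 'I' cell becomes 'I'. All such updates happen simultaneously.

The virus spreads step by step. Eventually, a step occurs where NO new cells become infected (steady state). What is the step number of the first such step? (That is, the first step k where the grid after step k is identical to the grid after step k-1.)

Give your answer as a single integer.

Step 0 (initial): 1 infected
Step 1: +4 new -> 5 infected
Step 2: +6 new -> 11 infected
Step 3: +7 new -> 18 infected
Step 4: +6 new -> 24 infected
Step 5: +7 new -> 31 infected
Step 6: +4 new -> 35 infected
Step 7: +0 new -> 35 infected

Answer: 7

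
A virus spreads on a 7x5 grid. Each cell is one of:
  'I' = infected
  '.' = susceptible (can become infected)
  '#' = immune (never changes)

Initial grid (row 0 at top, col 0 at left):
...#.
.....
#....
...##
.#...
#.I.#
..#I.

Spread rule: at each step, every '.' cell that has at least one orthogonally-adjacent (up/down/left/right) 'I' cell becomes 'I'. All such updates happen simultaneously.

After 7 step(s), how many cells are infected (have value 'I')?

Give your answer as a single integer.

Step 0 (initial): 2 infected
Step 1: +4 new -> 6 infected
Step 2: +3 new -> 9 infected
Step 3: +4 new -> 13 infected
Step 4: +4 new -> 17 infected
Step 5: +5 new -> 22 infected
Step 6: +3 new -> 25 infected
Step 7: +2 new -> 27 infected

Answer: 27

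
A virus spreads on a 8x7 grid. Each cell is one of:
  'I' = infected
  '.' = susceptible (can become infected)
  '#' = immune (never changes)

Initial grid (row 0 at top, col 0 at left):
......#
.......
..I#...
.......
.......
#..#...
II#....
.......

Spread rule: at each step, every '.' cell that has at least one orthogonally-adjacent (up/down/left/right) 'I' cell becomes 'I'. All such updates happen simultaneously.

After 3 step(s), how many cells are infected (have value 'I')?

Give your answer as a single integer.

Answer: 28

Derivation:
Step 0 (initial): 3 infected
Step 1: +6 new -> 9 infected
Step 2: +10 new -> 19 infected
Step 3: +9 new -> 28 infected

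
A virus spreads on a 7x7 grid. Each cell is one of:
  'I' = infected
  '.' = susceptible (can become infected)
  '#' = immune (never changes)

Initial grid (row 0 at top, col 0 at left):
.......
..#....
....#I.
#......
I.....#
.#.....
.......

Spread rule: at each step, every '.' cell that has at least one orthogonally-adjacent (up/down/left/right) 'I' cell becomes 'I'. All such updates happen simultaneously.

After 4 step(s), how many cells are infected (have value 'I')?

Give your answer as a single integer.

Answer: 37

Derivation:
Step 0 (initial): 2 infected
Step 1: +5 new -> 7 infected
Step 2: +9 new -> 16 infected
Step 3: +11 new -> 27 infected
Step 4: +10 new -> 37 infected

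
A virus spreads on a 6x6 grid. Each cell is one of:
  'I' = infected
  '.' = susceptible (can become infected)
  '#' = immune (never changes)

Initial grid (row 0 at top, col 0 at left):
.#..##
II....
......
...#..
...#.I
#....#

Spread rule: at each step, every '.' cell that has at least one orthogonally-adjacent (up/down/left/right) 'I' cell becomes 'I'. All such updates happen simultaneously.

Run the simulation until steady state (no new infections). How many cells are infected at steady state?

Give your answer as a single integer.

Step 0 (initial): 3 infected
Step 1: +6 new -> 9 infected
Step 2: +8 new -> 17 infected
Step 3: +9 new -> 26 infected
Step 4: +3 new -> 29 infected
Step 5: +0 new -> 29 infected

Answer: 29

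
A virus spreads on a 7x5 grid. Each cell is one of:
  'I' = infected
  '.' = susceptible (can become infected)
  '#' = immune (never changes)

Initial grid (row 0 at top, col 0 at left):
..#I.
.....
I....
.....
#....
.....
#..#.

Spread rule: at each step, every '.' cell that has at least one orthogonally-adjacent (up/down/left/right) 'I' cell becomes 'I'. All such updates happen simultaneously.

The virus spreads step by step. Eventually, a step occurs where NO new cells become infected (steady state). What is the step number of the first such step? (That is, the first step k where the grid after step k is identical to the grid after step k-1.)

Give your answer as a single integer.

Answer: 8

Derivation:
Step 0 (initial): 2 infected
Step 1: +5 new -> 7 infected
Step 2: +7 new -> 14 infected
Step 3: +5 new -> 19 infected
Step 4: +4 new -> 23 infected
Step 5: +5 new -> 28 infected
Step 6: +2 new -> 30 infected
Step 7: +1 new -> 31 infected
Step 8: +0 new -> 31 infected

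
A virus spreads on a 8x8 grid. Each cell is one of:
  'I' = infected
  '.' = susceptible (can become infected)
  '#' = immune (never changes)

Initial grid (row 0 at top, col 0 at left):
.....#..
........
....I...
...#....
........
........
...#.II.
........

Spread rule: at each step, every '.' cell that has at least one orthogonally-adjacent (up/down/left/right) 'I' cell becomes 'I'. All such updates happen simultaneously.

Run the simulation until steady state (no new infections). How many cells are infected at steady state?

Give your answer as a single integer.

Answer: 61

Derivation:
Step 0 (initial): 3 infected
Step 1: +10 new -> 13 infected
Step 2: +13 new -> 26 infected
Step 3: +11 new -> 37 infected
Step 4: +10 new -> 47 infected
Step 5: +8 new -> 55 infected
Step 6: +5 new -> 60 infected
Step 7: +1 new -> 61 infected
Step 8: +0 new -> 61 infected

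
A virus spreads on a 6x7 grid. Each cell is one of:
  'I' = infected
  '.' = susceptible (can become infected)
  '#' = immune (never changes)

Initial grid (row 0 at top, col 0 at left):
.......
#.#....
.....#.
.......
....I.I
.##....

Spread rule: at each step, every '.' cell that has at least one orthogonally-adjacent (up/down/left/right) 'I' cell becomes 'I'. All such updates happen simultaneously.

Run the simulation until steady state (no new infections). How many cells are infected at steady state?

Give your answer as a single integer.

Answer: 37

Derivation:
Step 0 (initial): 2 infected
Step 1: +6 new -> 8 infected
Step 2: +7 new -> 15 infected
Step 3: +5 new -> 20 infected
Step 4: +7 new -> 27 infected
Step 5: +5 new -> 32 infected
Step 6: +3 new -> 35 infected
Step 7: +1 new -> 36 infected
Step 8: +1 new -> 37 infected
Step 9: +0 new -> 37 infected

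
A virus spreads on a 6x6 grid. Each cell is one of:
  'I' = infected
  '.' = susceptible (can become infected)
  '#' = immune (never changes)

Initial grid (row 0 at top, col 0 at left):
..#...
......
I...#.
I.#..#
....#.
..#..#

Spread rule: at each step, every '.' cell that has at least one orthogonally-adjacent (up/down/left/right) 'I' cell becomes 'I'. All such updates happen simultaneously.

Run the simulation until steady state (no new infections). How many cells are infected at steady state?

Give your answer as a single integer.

Step 0 (initial): 2 infected
Step 1: +4 new -> 6 infected
Step 2: +5 new -> 11 infected
Step 3: +5 new -> 16 infected
Step 4: +3 new -> 19 infected
Step 5: +4 new -> 23 infected
Step 6: +3 new -> 26 infected
Step 7: +2 new -> 28 infected
Step 8: +0 new -> 28 infected

Answer: 28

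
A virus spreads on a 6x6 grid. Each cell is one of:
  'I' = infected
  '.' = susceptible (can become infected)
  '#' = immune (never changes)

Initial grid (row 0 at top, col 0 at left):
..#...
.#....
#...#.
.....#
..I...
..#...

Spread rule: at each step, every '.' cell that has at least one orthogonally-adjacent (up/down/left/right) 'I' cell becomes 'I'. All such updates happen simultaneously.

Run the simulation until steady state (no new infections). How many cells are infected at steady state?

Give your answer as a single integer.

Answer: 27

Derivation:
Step 0 (initial): 1 infected
Step 1: +3 new -> 4 infected
Step 2: +7 new -> 11 infected
Step 3: +8 new -> 19 infected
Step 4: +2 new -> 21 infected
Step 5: +2 new -> 23 infected
Step 6: +2 new -> 25 infected
Step 7: +2 new -> 27 infected
Step 8: +0 new -> 27 infected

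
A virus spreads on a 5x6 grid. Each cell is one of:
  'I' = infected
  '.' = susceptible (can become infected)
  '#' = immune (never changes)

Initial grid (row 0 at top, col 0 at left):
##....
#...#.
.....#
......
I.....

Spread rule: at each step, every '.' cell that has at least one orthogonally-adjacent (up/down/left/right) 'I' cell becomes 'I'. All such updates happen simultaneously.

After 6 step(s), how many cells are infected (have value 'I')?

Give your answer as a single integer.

Step 0 (initial): 1 infected
Step 1: +2 new -> 3 infected
Step 2: +3 new -> 6 infected
Step 3: +3 new -> 9 infected
Step 4: +4 new -> 13 infected
Step 5: +4 new -> 17 infected
Step 6: +4 new -> 21 infected

Answer: 21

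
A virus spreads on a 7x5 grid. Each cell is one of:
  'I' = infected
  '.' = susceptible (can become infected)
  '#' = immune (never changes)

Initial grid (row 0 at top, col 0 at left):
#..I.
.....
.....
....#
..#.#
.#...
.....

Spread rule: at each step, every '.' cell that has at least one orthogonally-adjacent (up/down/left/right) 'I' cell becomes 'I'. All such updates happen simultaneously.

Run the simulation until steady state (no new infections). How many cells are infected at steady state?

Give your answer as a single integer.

Step 0 (initial): 1 infected
Step 1: +3 new -> 4 infected
Step 2: +4 new -> 8 infected
Step 3: +4 new -> 12 infected
Step 4: +4 new -> 16 infected
Step 5: +3 new -> 19 infected
Step 6: +5 new -> 24 infected
Step 7: +3 new -> 27 infected
Step 8: +2 new -> 29 infected
Step 9: +1 new -> 30 infected
Step 10: +0 new -> 30 infected

Answer: 30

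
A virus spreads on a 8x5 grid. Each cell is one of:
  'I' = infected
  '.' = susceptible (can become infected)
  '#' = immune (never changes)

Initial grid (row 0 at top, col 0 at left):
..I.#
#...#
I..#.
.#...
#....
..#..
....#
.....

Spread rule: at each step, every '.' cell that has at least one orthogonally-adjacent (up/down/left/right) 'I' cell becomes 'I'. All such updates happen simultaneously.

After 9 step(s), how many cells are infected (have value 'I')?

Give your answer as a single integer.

Step 0 (initial): 2 infected
Step 1: +5 new -> 7 infected
Step 2: +4 new -> 11 infected
Step 3: +1 new -> 12 infected
Step 4: +2 new -> 14 infected
Step 5: +3 new -> 17 infected
Step 6: +4 new -> 21 infected
Step 7: +4 new -> 25 infected
Step 8: +4 new -> 29 infected
Step 9: +3 new -> 32 infected

Answer: 32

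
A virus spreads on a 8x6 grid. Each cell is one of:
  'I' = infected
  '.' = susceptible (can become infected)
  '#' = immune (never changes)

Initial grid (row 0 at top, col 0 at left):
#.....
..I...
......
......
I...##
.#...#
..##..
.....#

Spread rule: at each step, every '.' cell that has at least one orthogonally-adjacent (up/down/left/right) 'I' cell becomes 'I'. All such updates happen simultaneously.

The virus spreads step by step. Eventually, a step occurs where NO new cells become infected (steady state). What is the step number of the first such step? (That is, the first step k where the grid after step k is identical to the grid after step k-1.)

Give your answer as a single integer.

Step 0 (initial): 2 infected
Step 1: +7 new -> 9 infected
Step 2: +11 new -> 20 infected
Step 3: +8 new -> 28 infected
Step 4: +5 new -> 33 infected
Step 5: +3 new -> 36 infected
Step 6: +2 new -> 38 infected
Step 7: +2 new -> 40 infected
Step 8: +0 new -> 40 infected

Answer: 8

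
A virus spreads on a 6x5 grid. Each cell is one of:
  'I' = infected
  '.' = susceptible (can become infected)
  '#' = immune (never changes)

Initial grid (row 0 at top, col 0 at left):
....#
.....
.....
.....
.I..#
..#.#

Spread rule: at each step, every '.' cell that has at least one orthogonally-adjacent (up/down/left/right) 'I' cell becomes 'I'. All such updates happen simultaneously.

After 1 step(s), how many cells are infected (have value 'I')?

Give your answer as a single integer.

Answer: 5

Derivation:
Step 0 (initial): 1 infected
Step 1: +4 new -> 5 infected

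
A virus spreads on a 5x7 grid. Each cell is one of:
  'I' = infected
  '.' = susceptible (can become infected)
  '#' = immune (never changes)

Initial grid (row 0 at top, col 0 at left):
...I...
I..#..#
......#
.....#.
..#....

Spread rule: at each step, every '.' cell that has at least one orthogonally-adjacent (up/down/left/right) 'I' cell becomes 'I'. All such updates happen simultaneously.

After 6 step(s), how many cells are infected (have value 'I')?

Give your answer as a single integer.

Step 0 (initial): 2 infected
Step 1: +5 new -> 7 infected
Step 2: +6 new -> 13 infected
Step 3: +6 new -> 19 infected
Step 4: +5 new -> 24 infected
Step 5: +2 new -> 26 infected
Step 6: +2 new -> 28 infected

Answer: 28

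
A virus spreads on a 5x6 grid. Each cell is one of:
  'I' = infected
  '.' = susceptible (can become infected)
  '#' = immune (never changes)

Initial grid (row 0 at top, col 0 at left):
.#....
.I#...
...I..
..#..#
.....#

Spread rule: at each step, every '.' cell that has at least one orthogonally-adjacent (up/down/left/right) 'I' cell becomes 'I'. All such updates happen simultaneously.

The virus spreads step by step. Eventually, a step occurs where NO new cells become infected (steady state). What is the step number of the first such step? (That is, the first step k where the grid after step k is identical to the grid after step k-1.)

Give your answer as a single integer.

Answer: 5

Derivation:
Step 0 (initial): 2 infected
Step 1: +6 new -> 8 infected
Step 2: +8 new -> 16 infected
Step 3: +7 new -> 23 infected
Step 4: +2 new -> 25 infected
Step 5: +0 new -> 25 infected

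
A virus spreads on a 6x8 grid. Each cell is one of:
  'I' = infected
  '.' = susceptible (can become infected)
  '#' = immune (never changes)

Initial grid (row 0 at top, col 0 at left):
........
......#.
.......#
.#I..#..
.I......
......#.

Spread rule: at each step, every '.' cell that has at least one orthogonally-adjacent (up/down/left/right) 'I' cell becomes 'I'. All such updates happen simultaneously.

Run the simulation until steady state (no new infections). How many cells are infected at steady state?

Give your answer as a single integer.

Step 0 (initial): 2 infected
Step 1: +5 new -> 7 infected
Step 2: +8 new -> 15 infected
Step 3: +7 new -> 22 infected
Step 4: +7 new -> 29 infected
Step 5: +6 new -> 35 infected
Step 6: +3 new -> 38 infected
Step 7: +3 new -> 41 infected
Step 8: +1 new -> 42 infected
Step 9: +1 new -> 43 infected
Step 10: +0 new -> 43 infected

Answer: 43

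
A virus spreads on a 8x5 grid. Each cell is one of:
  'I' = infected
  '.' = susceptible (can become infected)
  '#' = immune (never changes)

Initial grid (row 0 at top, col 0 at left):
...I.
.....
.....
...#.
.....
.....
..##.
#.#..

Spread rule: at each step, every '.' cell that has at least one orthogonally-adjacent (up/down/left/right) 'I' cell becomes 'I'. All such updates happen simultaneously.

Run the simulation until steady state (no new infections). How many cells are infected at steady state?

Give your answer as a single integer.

Answer: 35

Derivation:
Step 0 (initial): 1 infected
Step 1: +3 new -> 4 infected
Step 2: +4 new -> 8 infected
Step 3: +4 new -> 12 infected
Step 4: +4 new -> 16 infected
Step 5: +4 new -> 20 infected
Step 6: +5 new -> 25 infected
Step 7: +4 new -> 29 infected
Step 8: +3 new -> 32 infected
Step 9: +3 new -> 35 infected
Step 10: +0 new -> 35 infected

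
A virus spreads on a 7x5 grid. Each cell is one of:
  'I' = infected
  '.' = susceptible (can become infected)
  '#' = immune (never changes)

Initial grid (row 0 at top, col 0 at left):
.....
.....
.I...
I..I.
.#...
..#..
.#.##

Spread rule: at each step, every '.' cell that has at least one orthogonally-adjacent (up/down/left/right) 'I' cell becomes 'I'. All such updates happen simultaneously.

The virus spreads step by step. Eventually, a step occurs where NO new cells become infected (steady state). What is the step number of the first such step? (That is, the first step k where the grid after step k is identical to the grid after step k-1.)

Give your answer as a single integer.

Answer: 5

Derivation:
Step 0 (initial): 3 infected
Step 1: +9 new -> 12 infected
Step 2: +9 new -> 21 infected
Step 3: +7 new -> 28 infected
Step 4: +1 new -> 29 infected
Step 5: +0 new -> 29 infected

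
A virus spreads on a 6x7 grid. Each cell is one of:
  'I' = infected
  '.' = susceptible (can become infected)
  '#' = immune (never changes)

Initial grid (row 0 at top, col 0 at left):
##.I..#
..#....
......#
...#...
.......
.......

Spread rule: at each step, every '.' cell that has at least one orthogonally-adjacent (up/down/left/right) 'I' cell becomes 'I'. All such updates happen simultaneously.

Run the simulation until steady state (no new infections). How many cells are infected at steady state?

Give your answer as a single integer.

Answer: 36

Derivation:
Step 0 (initial): 1 infected
Step 1: +3 new -> 4 infected
Step 2: +3 new -> 7 infected
Step 3: +3 new -> 10 infected
Step 4: +5 new -> 15 infected
Step 5: +6 new -> 21 infected
Step 6: +8 new -> 29 infected
Step 7: +5 new -> 34 infected
Step 8: +2 new -> 36 infected
Step 9: +0 new -> 36 infected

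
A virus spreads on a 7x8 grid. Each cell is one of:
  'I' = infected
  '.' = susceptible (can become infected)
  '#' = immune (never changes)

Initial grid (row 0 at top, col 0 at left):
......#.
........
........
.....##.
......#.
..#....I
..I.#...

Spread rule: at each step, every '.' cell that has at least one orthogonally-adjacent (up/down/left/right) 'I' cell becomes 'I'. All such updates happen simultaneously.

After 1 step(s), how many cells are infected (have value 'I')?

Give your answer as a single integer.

Step 0 (initial): 2 infected
Step 1: +5 new -> 7 infected

Answer: 7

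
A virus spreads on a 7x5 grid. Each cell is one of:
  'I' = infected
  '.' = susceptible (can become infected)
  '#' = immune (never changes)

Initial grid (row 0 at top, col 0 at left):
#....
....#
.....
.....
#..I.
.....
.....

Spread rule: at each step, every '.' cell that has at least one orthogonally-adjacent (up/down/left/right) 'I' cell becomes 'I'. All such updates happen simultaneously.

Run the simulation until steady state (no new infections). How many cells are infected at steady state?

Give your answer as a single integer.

Answer: 32

Derivation:
Step 0 (initial): 1 infected
Step 1: +4 new -> 5 infected
Step 2: +7 new -> 12 infected
Step 3: +7 new -> 19 infected
Step 4: +6 new -> 25 infected
Step 5: +5 new -> 30 infected
Step 6: +2 new -> 32 infected
Step 7: +0 new -> 32 infected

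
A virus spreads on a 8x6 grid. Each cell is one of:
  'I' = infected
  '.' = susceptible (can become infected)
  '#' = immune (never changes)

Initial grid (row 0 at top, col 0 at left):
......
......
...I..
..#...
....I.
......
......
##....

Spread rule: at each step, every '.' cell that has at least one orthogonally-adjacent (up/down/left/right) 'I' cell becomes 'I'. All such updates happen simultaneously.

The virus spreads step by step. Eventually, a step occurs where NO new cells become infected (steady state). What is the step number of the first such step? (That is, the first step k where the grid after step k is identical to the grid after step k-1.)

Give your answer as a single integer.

Step 0 (initial): 2 infected
Step 1: +8 new -> 10 infected
Step 2: +10 new -> 20 infected
Step 3: +11 new -> 31 infected
Step 4: +9 new -> 40 infected
Step 5: +4 new -> 44 infected
Step 6: +1 new -> 45 infected
Step 7: +0 new -> 45 infected

Answer: 7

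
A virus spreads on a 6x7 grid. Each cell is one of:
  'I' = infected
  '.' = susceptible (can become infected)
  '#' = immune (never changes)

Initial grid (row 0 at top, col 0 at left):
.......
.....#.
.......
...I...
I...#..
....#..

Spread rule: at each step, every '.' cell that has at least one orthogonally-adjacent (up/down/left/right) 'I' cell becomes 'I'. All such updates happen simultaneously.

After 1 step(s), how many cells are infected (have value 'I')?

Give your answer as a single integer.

Step 0 (initial): 2 infected
Step 1: +7 new -> 9 infected

Answer: 9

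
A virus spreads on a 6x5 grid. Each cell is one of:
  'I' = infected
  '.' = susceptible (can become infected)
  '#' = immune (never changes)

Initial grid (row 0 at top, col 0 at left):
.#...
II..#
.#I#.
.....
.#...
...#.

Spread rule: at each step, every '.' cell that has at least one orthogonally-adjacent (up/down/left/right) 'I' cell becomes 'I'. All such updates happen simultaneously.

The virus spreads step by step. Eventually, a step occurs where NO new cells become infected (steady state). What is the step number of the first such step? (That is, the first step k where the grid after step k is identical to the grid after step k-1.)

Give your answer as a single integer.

Step 0 (initial): 3 infected
Step 1: +4 new -> 7 infected
Step 2: +6 new -> 13 infected
Step 3: +5 new -> 18 infected
Step 4: +5 new -> 23 infected
Step 5: +1 new -> 24 infected
Step 6: +0 new -> 24 infected

Answer: 6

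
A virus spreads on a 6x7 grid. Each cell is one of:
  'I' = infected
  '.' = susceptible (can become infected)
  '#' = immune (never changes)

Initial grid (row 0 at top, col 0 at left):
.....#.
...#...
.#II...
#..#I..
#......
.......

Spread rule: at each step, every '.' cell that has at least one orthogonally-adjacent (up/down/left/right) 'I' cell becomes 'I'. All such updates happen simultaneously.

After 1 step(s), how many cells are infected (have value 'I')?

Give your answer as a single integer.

Answer: 8

Derivation:
Step 0 (initial): 3 infected
Step 1: +5 new -> 8 infected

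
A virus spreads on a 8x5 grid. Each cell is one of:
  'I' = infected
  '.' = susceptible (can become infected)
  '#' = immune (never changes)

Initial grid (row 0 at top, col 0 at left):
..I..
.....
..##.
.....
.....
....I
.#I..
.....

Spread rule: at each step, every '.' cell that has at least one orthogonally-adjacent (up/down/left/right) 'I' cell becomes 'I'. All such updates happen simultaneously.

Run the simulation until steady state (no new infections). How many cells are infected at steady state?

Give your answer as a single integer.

Step 0 (initial): 3 infected
Step 1: +9 new -> 12 infected
Step 2: +11 new -> 23 infected
Step 3: +9 new -> 32 infected
Step 4: +4 new -> 36 infected
Step 5: +1 new -> 37 infected
Step 6: +0 new -> 37 infected

Answer: 37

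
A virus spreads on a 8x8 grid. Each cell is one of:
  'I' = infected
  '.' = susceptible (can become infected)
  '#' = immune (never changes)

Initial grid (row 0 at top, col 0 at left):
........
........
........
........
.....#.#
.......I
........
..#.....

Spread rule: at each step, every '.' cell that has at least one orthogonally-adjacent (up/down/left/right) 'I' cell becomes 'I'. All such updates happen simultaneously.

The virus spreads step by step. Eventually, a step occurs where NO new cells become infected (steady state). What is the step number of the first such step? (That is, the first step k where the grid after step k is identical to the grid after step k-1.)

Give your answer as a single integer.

Step 0 (initial): 1 infected
Step 1: +2 new -> 3 infected
Step 2: +4 new -> 7 infected
Step 3: +4 new -> 11 infected
Step 4: +7 new -> 18 infected
Step 5: +8 new -> 26 infected
Step 6: +9 new -> 35 infected
Step 7: +8 new -> 43 infected
Step 8: +7 new -> 50 infected
Step 9: +5 new -> 55 infected
Step 10: +3 new -> 58 infected
Step 11: +2 new -> 60 infected
Step 12: +1 new -> 61 infected
Step 13: +0 new -> 61 infected

Answer: 13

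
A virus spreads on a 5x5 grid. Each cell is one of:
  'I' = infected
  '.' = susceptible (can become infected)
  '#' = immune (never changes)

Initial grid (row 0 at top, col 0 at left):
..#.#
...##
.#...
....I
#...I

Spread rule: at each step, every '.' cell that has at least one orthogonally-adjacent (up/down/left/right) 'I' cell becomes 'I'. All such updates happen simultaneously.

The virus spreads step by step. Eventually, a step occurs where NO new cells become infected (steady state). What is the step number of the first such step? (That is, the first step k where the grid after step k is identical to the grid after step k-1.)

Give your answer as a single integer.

Step 0 (initial): 2 infected
Step 1: +3 new -> 5 infected
Step 2: +3 new -> 8 infected
Step 3: +3 new -> 11 infected
Step 4: +2 new -> 13 infected
Step 5: +2 new -> 15 infected
Step 6: +2 new -> 17 infected
Step 7: +1 new -> 18 infected
Step 8: +0 new -> 18 infected

Answer: 8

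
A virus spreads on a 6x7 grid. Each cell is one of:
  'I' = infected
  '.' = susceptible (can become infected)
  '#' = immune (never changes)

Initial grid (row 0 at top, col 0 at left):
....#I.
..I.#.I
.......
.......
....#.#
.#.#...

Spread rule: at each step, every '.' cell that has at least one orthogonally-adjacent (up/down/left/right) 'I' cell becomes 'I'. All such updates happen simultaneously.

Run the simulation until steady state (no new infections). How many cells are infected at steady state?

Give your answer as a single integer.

Answer: 36

Derivation:
Step 0 (initial): 3 infected
Step 1: +7 new -> 10 infected
Step 2: +8 new -> 18 infected
Step 3: +7 new -> 25 infected
Step 4: +6 new -> 31 infected
Step 5: +2 new -> 33 infected
Step 6: +3 new -> 36 infected
Step 7: +0 new -> 36 infected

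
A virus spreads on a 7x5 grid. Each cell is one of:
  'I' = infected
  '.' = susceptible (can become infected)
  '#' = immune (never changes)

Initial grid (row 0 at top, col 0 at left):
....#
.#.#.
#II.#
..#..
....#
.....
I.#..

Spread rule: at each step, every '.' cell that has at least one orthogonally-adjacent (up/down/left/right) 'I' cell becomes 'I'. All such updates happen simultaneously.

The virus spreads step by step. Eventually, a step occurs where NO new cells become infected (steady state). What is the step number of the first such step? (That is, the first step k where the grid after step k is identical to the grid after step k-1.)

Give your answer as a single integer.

Answer: 7

Derivation:
Step 0 (initial): 3 infected
Step 1: +5 new -> 8 infected
Step 2: +6 new -> 14 infected
Step 3: +6 new -> 20 infected
Step 4: +2 new -> 22 infected
Step 5: +3 new -> 25 infected
Step 6: +1 new -> 26 infected
Step 7: +0 new -> 26 infected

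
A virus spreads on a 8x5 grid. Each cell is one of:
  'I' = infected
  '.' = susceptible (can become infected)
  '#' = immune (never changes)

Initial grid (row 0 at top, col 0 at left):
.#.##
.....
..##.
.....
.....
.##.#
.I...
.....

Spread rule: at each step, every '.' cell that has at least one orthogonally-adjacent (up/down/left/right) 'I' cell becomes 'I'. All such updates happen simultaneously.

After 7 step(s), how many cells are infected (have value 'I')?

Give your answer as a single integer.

Answer: 28

Derivation:
Step 0 (initial): 1 infected
Step 1: +3 new -> 4 infected
Step 2: +4 new -> 8 infected
Step 3: +4 new -> 12 infected
Step 4: +4 new -> 16 infected
Step 5: +5 new -> 21 infected
Step 6: +4 new -> 25 infected
Step 7: +3 new -> 28 infected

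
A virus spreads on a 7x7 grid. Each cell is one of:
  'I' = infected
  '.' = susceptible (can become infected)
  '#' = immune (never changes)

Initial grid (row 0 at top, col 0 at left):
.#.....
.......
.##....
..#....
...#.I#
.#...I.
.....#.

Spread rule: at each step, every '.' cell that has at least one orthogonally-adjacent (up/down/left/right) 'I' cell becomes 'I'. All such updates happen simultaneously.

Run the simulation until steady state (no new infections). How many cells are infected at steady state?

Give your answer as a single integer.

Answer: 41

Derivation:
Step 0 (initial): 2 infected
Step 1: +4 new -> 6 infected
Step 2: +6 new -> 12 infected
Step 3: +6 new -> 18 infected
Step 4: +6 new -> 24 infected
Step 5: +5 new -> 29 infected
Step 6: +5 new -> 34 infected
Step 7: +4 new -> 38 infected
Step 8: +2 new -> 40 infected
Step 9: +1 new -> 41 infected
Step 10: +0 new -> 41 infected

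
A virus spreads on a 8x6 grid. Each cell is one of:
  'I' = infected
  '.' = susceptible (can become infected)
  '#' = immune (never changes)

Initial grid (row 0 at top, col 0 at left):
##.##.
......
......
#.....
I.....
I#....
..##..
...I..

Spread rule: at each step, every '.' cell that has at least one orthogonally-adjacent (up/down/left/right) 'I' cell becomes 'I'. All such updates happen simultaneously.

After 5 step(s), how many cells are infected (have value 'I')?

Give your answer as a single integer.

Step 0 (initial): 3 infected
Step 1: +4 new -> 7 infected
Step 2: +7 new -> 14 infected
Step 3: +6 new -> 20 infected
Step 4: +7 new -> 27 infected
Step 5: +5 new -> 32 infected

Answer: 32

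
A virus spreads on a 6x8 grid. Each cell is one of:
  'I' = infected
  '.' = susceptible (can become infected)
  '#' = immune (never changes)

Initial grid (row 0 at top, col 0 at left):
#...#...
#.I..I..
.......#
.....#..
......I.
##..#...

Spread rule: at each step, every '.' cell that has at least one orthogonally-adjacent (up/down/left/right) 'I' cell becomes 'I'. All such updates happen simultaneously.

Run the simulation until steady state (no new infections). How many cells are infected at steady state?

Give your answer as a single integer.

Step 0 (initial): 3 infected
Step 1: +12 new -> 15 infected
Step 2: +13 new -> 28 infected
Step 3: +7 new -> 35 infected
Step 4: +4 new -> 39 infected
Step 5: +1 new -> 40 infected
Step 6: +0 new -> 40 infected

Answer: 40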